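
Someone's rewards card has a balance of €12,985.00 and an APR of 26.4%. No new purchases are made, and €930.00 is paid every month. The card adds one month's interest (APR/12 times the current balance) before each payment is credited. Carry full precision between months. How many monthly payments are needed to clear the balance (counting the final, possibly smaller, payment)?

Monthly rate r = 26.4%/12 = 2.2% = 0.022.
Recurrence: B ← B·(1+r) − €930.00.
Month 1: interest €285.67; balance after payment €12,340.67.
Month 2: interest €271.49; balance after payment €11,682.16.
Closed form: n = −ln(1 − rB₀/P)/ln(1+r) = −ln(0.69283)/ln(1.022) ≈ 16.863, so the balance reaches zero during payment 17.

17 payments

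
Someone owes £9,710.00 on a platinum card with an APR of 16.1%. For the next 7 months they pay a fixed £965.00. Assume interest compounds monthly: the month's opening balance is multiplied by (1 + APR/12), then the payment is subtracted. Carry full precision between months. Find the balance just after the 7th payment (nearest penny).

Monthly rate r = 16.1%/12 = 1.34167% = 0.0134167.
Each month: B ← B·(1+r) − £965.00.
Month 1: interest £130.28; balance after payment £8,875.28.
Month 2: interest £119.08; balance after payment £8,029.35.
Month 3: interest £107.73; balance after payment £7,172.08.
Month 4: interest £96.23; balance after payment £6,303.30.
Month 5: interest £84.57; balance after payment £5,422.87.
Month 6: interest £72.76; balance after payment £4,530.63.
Month 7: interest £60.79; balance after payment £3,626.42.

£3,626.42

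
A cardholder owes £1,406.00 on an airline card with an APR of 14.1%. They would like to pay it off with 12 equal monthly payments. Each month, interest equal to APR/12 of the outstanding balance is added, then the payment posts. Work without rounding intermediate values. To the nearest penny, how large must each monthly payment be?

£126.31

Monthly rate r = 14.1%/12 = 1.175% = 0.01175.
Level-payment amortization: P = B₀·r / (1 − (1+r)^(−n)) = 1406.00·0.01175 / (1 − 1.01175^(−12)).
Denominator 1 − (1+r)^(−12) = 0.130796546.
P = 16.5205 / 0.130796546 ≈ 126.31.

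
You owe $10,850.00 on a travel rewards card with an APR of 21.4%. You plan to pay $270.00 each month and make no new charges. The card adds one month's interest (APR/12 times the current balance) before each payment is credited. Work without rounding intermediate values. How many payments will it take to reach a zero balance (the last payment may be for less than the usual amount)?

72 payments

Monthly rate r = 21.4%/12 = 1.78333% = 0.0178333.
Recurrence: B ← B·(1+r) − $270.00.
Month 1: interest $193.49; balance after payment $10,773.49.
Month 2: interest $192.13; balance after payment $10,695.62.
Closed form: n = −ln(1 − rB₀/P)/ln(1+r) = −ln(0.28336)/ln(1.01783) ≈ 71.340, so the balance reaches zero during payment 72.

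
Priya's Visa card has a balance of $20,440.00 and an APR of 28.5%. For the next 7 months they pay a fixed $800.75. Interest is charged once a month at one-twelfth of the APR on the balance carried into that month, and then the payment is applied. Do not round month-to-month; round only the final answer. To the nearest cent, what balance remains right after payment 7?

$18,069.27

Monthly rate r = 28.5%/12 = 2.375% = 0.02375.
Each month: B ← B·(1+r) − $800.75.
Month 1: interest $485.45; balance after payment $20,124.70.
Month 2: interest $477.96; balance after payment $19,801.91.
Month 3: interest $470.30; balance after payment $19,471.46.
Month 4: interest $462.45; balance after payment $19,133.15.
Month 5: interest $454.41; balance after payment $18,786.82.
Month 6: interest $446.19; balance after payment $18,432.25.
Month 7: interest $437.77; balance after payment $18,069.27.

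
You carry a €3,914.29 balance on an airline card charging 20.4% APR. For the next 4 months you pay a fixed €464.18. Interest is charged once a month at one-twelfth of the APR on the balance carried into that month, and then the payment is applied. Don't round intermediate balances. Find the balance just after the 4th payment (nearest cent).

€2,282.72

Monthly rate r = 20.4%/12 = 1.7% = 0.017.
Each month: B ← B·(1+r) − €464.18.
Month 1: interest €66.54; balance after payment €3,516.65.
Month 2: interest €59.78; balance after payment €3,112.26.
Month 3: interest €52.91; balance after payment €2,700.98.
Month 4: interest €45.92; balance after payment €2,282.72.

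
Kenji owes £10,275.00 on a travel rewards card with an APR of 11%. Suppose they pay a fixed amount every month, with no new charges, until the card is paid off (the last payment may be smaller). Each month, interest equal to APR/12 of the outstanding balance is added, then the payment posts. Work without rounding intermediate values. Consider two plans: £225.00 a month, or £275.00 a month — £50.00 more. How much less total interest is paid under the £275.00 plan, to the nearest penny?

Monthly rate r = 11%/12 = 0.916667% = 0.00916667.
At £225.00/mo: n = ⌈−ln(1 − rB₀/P)/ln(1+r)⌉ = 60 payments (last £98.04); total interest = total paid − £10,275.00 = £3,098.04.
At £275.00/mo: 46 payments (last £261.94); total interest £2,361.94.
Interest saved = £3,098.04 − £2,361.94 = £736.10.

£736.10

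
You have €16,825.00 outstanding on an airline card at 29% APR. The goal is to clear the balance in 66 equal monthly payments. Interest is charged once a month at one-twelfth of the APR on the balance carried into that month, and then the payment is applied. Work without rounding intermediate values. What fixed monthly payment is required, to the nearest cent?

Monthly rate r = 29%/12 = 2.41667% = 0.0241667.
Level-payment amortization: P = B₀·r / (1 − (1+r)^(−n)) = 16825.00·0.0241667 / (1 − 1.02417^(−66)).
Denominator 1 − (1+r)^(−66) = 0.793205983.
P = 406.604 / 0.793205983 ≈ 512.61.

€512.61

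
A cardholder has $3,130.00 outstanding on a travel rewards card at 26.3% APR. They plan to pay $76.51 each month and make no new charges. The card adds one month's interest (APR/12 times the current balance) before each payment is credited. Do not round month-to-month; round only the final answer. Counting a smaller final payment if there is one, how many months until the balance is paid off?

Monthly rate r = 26.3%/12 = 2.19167% = 0.0219167.
Recurrence: B ← B·(1+r) − $76.51.
Month 1: interest $68.60; balance after payment $3,122.09.
Month 2: interest $68.43; balance after payment $3,114.00.
Closed form: n = −ln(1 − rB₀/P)/ln(1+r) = −ln(0.1034)/ln(1.02192) ≈ 104.668, so the balance reaches zero during payment 105.

105 months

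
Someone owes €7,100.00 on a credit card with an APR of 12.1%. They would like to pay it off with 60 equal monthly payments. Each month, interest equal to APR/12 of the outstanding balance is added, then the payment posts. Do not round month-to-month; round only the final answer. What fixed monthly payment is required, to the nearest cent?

Monthly rate r = 12.1%/12 = 1.00833% = 0.0100833.
Level-payment amortization: P = B₀·r / (1 − (1+r)^(−n)) = 7100.00·0.0100833 / (1 − 1.01008^(−60)).
Denominator 1 − (1+r)^(−60) = 0.452268536.
P = 71.5917 / 0.452268536 ≈ 158.29.

€158.29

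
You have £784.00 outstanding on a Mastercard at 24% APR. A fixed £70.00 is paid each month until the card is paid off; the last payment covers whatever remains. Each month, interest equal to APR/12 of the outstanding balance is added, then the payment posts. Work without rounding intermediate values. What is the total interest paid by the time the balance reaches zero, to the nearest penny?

Monthly rate r = 24%/12 = 2% = 0.02.
Payoff takes n = ⌈−ln(1 − rB₀/P)/ln(1+r)⌉ = ⌈12.807⌉ = 13 payments; the last is £56.56.
Total paid = 12·£70.00 + £56.56 = £896.56.
Total interest = total paid − principal = £896.56 − £784.00 = £112.56.

£112.56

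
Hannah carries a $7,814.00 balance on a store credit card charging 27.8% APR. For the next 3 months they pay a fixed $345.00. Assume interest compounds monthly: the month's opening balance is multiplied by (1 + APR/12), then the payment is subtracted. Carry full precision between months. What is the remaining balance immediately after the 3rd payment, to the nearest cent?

$7,310.59

Monthly rate r = 27.8%/12 = 2.31667% = 0.0231667.
Each month: B ← B·(1+r) − $345.00.
Month 1: interest $181.02; balance after payment $7,650.02.
Month 2: interest $177.23; balance after payment $7,482.25.
Month 3: interest $173.34; balance after payment $7,310.59.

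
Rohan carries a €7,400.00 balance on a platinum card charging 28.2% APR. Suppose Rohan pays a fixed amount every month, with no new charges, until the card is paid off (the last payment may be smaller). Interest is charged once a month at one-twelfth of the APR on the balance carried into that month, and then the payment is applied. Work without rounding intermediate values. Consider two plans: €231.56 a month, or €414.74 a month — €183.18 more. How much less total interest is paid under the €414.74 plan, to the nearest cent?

€4,154.19

Monthly rate r = 28.2%/12 = 2.35% = 0.0235.
At €231.56/mo: n = ⌈−ln(1 − rB₀/P)/ln(1+r)⌉ = 60 payments (last €197.88); total interest = total paid − €7,400.00 = €6,459.92.
At €414.74/mo: 24 payments (last €166.71); total interest €2,305.73.
Interest saved = €6,459.92 − €2,305.73 = €4,154.19.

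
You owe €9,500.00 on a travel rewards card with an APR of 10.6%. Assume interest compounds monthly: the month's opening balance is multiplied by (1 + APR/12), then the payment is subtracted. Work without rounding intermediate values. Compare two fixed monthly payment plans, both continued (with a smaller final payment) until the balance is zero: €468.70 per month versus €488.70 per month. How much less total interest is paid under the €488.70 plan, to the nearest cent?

€45.10

Monthly rate r = 10.6%/12 = 0.883333% = 0.00883333.
At €468.70/mo: n = ⌈−ln(1 − rB₀/P)/ln(1+r)⌉ = 23 payments (last €203.16); total interest = total paid − €9,500.00 = €1,014.56.
At €488.70/mo: 22 payments (last €206.76); total interest €969.46.
Interest saved = €1,014.56 − €969.46 = €45.10.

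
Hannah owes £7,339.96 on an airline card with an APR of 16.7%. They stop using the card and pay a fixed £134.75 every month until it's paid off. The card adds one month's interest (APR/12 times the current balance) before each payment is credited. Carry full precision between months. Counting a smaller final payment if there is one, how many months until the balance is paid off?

103 months

Monthly rate r = 16.7%/12 = 1.39167% = 0.0139167.
Recurrence: B ← B·(1+r) − £134.75.
Month 1: interest £102.15; balance after payment £7,307.36.
Month 2: interest £101.69; balance after payment £7,274.30.
Closed form: n = −ln(1 − rB₀/P)/ln(1+r) = −ln(0.24195)/ln(1.01392) ≈ 102.675, so the balance reaches zero during payment 103.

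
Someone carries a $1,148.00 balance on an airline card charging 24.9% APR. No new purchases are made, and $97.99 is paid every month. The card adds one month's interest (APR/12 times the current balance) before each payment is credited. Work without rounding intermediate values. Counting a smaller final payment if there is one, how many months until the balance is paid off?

14 months

Monthly rate r = 24.9%/12 = 2.075% = 0.02075.
Recurrence: B ← B·(1+r) − $97.99.
Month 1: interest $23.82; balance after payment $1,073.83.
Month 2: interest $22.28; balance after payment $998.12.
Closed form: n = −ln(1 − rB₀/P)/ln(1+r) = −ln(0.7569)/ln(1.02075) ≈ 13.561, so the balance reaches zero during payment 14.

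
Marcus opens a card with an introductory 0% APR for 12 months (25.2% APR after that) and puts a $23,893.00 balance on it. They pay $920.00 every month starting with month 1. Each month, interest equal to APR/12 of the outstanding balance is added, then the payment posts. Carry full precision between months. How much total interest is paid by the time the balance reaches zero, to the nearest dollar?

$2,522

Promo months 1–12 at r₀ = 0%/12 = 0; months 13+ at r₁ = 25.2%/12 = 0.021.
After month 12 (no interest yet): B = $23,893.00 − 12·$920.00 = $12,853.00.
Then at r₁ with $920.00/mo: n₂ = −ln(1 − r₁·B/P)/ln(1+r₁) ≈ 16.71 → 17 more payments.
Total paid = 28·$920.00 + $654.78 = $26,414.78; interest = $26,414.78 − $23,893.00 = $2,521.78.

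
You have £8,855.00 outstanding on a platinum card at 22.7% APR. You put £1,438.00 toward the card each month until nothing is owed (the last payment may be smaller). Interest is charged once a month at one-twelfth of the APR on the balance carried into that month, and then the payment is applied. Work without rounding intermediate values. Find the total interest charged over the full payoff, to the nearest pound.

Monthly rate r = 22.7%/12 = 1.89167% = 0.0189167.
Payoff takes n = ⌈−ln(1 − rB₀/P)/ln(1+r)⌉ = ⌈6.609⌉ = 7 payments; the last is £878.63.
Total paid = 6·£1,438.00 + £878.63 = £9,506.63.
Total interest = total paid − principal = £9,506.63 − £8,855.00 = £651.63.

£652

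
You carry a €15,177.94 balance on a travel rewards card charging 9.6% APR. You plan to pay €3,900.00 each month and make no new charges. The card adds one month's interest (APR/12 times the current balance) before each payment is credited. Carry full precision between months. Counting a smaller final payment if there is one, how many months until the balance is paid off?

4 payments

Monthly rate r = 9.6%/12 = 0.8% = 0.008.
Recurrence: B ← B·(1+r) − €3,900.00.
Month 1: interest €121.42; balance after payment €11,399.36.
Month 2: interest €91.19; balance after payment €7,590.56.
Month 3: interest €60.72; balance after payment €3,751.28.
Month 4: interest €30.01; balance after payment €0.00.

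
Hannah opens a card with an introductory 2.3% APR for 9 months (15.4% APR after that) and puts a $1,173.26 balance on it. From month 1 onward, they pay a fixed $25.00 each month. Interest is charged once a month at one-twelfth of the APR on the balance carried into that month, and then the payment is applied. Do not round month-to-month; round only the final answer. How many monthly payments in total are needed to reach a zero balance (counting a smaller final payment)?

Promo months 1–9 at r₀ = 2.3%/12 = 0.00191667; months 10+ at r₁ = 15.4%/12 = 0.0128333.
After month 9: iterate B ← B·(1+r₀) − $25.00 for 9 months → $966.92.
Then at r₁ with $25.00/mo: n₂ = −ln(1 − r₁·B/P)/ln(1+r₁) ≈ 53.79 → 54 more payments.

63 payments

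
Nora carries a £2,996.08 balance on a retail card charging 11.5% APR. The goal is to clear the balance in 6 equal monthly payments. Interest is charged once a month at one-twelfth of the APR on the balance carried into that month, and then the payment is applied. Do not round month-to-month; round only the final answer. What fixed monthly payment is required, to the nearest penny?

£516.23

Monthly rate r = 11.5%/12 = 0.958333% = 0.00958333.
Level-payment amortization: P = B₀·r / (1 − (1+r)^(−n)) = 2996.08·0.00958333 / (1 − 1.00958^(−6)).
Denominator 1 − (1+r)^(−6) = 0.055619599.
P = 28.7124 / 0.055619599 ≈ 516.23.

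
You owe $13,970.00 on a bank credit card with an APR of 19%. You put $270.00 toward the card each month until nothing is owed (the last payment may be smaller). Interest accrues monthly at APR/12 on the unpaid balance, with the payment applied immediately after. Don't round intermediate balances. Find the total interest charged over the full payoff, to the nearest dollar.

$15,429

Monthly rate r = 19%/12 = 1.58333% = 0.0158333.
Payoff takes n = ⌈−ln(1 − rB₀/P)/ln(1+r)⌉ = ⌈108.886⌉ = 109 payments; the last is $239.41.
Total paid = 108·$270.00 + $239.41 = $29,399.41.
Total interest = total paid − principal = $29,399.41 − $13,970.00 = $15,429.41.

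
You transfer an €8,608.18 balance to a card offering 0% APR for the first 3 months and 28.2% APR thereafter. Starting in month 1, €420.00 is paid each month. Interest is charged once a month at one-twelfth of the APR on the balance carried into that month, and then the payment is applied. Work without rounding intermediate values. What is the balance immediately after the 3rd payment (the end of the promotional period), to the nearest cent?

Promo months 1–3 at r₀ = 0%/12 = 0; months 4+ at r₁ = 28.2%/12 = 0.0235.
After month 3 (no interest yet): B = €8,608.18 − 3·€420.00 = €7,348.18.

€7,348.18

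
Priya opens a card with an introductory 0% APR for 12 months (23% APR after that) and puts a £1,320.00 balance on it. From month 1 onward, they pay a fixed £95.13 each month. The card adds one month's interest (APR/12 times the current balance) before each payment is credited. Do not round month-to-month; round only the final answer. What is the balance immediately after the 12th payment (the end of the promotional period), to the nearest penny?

£178.44

Promo months 1–12 at r₀ = 0%/12 = 0; months 13+ at r₁ = 23%/12 = 0.0191667.
After month 12 (no interest yet): B = £1,320.00 − 12·£95.13 = £178.44.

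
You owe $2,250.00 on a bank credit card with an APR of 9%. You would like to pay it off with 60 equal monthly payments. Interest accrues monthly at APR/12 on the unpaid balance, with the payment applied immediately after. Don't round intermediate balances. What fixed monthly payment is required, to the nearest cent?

$46.71

Monthly rate r = 9%/12 = 0.75% = 0.0075.
Level-payment amortization: P = B₀·r / (1 − (1+r)^(−n)) = 2250.00·0.0075 / (1 − 1.0075^(−60)).
Denominator 1 − (1+r)^(−60) = 0.361300301.
P = 16.875 / 0.361300301 ≈ 46.71.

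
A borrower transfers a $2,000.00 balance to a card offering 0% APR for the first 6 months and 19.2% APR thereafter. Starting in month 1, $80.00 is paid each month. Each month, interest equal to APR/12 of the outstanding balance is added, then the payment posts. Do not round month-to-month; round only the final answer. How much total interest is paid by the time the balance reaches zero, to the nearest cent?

Promo months 1–6 at r₀ = 0%/12 = 0; months 7+ at r₁ = 19.2%/12 = 0.016.
After month 6 (no interest yet): B = $2,000.00 − 6·$80.00 = $1,520.00.
Then at r₁ with $80.00/mo: n₂ = −ln(1 − r₁·B/P)/ln(1+r₁) ≈ 22.83 → 23 more payments.
Total paid = 28·$80.00 + $66.57 = $2,306.57; interest = $2,306.57 − $2,000.00 = $306.57.

$306.57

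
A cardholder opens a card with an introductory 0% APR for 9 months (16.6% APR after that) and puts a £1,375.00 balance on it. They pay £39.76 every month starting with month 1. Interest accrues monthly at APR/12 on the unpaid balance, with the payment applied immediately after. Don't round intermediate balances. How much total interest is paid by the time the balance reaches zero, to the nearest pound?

£247

Promo months 1–9 at r₀ = 0%/12 = 0; months 10+ at r₁ = 16.6%/12 = 0.0138333.
After month 9 (no interest yet): B = £1,375.00 − 9·£39.76 = £1,017.16.
Then at r₁ with £39.76/mo: n₂ = −ln(1 − r₁·B/P)/ln(1+r₁) ≈ 31.79 → 32 more payments.
Total paid = 40·£39.76 + £31.57 = £1,621.97; interest = £1,621.97 − £1,375.00 = £246.97.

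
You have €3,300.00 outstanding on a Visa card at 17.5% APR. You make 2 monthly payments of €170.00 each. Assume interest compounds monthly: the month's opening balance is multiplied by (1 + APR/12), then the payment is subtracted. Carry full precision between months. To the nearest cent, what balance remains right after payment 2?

Monthly rate r = 17.5%/12 = 1.45833% = 0.0145833.
Each month: B ← B·(1+r) − €170.00.
Month 1: interest €48.12; balance after payment €3,178.12.
Month 2: interest €46.35; balance after payment €3,054.47.

€3,054.47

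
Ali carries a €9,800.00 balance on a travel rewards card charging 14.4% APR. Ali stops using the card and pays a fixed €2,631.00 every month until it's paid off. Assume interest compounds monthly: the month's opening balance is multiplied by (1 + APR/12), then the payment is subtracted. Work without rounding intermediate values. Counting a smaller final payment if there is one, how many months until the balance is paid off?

4 months

Monthly rate r = 14.4%/12 = 1.2% = 0.012.
Recurrence: B ← B·(1+r) − €2,631.00.
Month 1: interest €117.60; balance after payment €7,286.60.
Month 2: interest €87.44; balance after payment €4,743.04.
Month 3: interest €56.92; balance after payment €2,168.96.
Month 4: interest €26.03; balance after payment €0.00.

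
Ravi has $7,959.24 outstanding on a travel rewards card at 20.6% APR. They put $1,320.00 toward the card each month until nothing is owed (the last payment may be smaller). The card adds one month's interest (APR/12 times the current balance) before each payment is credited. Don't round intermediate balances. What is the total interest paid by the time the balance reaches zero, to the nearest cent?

Monthly rate r = 20.6%/12 = 1.71667% = 0.0171667.
Payoff takes n = ⌈−ln(1 − rB₀/P)/ln(1+r)⌉ = ⌈6.420⌉ = 7 payments; the last is $556.65.
Total paid = 6·$1,320.00 + $556.65 = $8,476.65.
Total interest = total paid − principal = $8,476.65 − $7,959.24 = $517.41.

$517.41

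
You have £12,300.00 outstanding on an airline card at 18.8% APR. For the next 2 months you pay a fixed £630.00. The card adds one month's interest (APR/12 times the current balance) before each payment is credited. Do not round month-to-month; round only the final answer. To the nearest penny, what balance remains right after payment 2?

Monthly rate r = 18.8%/12 = 1.56667% = 0.0156667.
Each month: B ← B·(1+r) − £630.00.
Month 1: interest £192.70; balance after payment £11,862.70.
Month 2: interest £185.85; balance after payment £11,418.55.

£11,418.55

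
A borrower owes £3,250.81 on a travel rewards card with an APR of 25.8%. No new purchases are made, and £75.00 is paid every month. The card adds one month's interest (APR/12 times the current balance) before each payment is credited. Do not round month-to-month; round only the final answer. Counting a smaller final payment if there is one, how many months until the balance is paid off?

127 payments

Monthly rate r = 25.8%/12 = 2.15% = 0.0215.
Recurrence: B ← B·(1+r) − £75.00.
Month 1: interest £69.89; balance after payment £3,245.70.
Month 2: interest £69.78; balance after payment £3,240.49.
Closed form: n = −ln(1 − rB₀/P)/ln(1+r) = −ln(0.068101)/ln(1.0215) ≈ 126.304, so the balance reaches zero during payment 127.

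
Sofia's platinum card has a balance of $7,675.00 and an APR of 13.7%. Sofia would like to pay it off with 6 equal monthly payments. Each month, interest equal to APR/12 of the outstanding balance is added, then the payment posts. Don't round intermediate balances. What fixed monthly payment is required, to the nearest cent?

Monthly rate r = 13.7%/12 = 1.14167% = 0.0114167.
Level-payment amortization: P = B₀·r / (1 − (1+r)^(−n)) = 7675.00·0.0114167 / (1 − 1.01142^(−6)).
Denominator 1 − (1+r)^(−6) = 0.0658440924.
P = 87.6229 / 0.0658440924 ≈ 1330.76.

$1,330.76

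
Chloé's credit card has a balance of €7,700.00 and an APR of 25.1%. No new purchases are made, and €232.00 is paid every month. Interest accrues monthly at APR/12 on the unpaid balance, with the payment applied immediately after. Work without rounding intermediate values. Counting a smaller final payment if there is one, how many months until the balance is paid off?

Monthly rate r = 25.1%/12 = 2.09167% = 0.0209167.
Recurrence: B ← B·(1+r) − €232.00.
Month 1: interest €161.06; balance after payment €7,629.06.
Month 2: interest €159.57; balance after payment €7,556.63.
Closed form: n = −ln(1 − rB₀/P)/ln(1+r) = −ln(0.30578)/ln(1.02092) ≈ 57.238, so the balance reaches zero during payment 58.

58 months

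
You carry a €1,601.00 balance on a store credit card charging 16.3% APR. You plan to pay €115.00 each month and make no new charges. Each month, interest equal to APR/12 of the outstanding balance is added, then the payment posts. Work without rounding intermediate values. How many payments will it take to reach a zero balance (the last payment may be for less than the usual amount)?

Monthly rate r = 16.3%/12 = 1.35833% = 0.0135833.
Recurrence: B ← B·(1+r) − €115.00.
Month 1: interest €21.75; balance after payment €1,507.75.
Month 2: interest €20.48; balance after payment €1,413.23.
Closed form: n = −ln(1 − rB₀/P)/ln(1+r) = −ln(0.8109)/ln(1.01358) ≈ 15.536, so the balance reaches zero during payment 16.

16 payments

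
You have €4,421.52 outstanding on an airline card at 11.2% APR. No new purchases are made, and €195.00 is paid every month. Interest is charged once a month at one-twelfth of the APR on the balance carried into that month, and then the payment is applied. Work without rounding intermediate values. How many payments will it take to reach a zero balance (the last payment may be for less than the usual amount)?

26 months

Monthly rate r = 11.2%/12 = 0.933333% = 0.00933333.
Recurrence: B ← B·(1+r) − €195.00.
Month 1: interest €41.27; balance after payment €4,267.79.
Month 2: interest €39.83; balance after payment €4,112.62.
Closed form: n = −ln(1 − rB₀/P)/ln(1+r) = −ln(0.78837)/ln(1.00933) ≈ 25.596, so the balance reaches zero during payment 26.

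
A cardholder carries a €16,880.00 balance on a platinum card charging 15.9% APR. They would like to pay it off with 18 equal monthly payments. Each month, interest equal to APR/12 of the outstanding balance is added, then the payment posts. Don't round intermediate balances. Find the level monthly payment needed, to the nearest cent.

Monthly rate r = 15.9%/12 = 1.325% = 0.01325.
Level-payment amortization: P = B₀·r / (1 − (1+r)^(−n)) = 16880.00·0.01325 / (1 − 1.01325^(−18)).
Denominator 1 − (1+r)^(−18) = 0.210956445.
P = 223.66 / 0.210956445 ≈ 1060.22.

€1,060.22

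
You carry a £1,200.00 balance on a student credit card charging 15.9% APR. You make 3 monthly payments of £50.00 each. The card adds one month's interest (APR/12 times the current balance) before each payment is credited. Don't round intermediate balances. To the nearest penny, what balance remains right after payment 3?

£1,096.34

Monthly rate r = 15.9%/12 = 1.325% = 0.01325.
Each month: B ← B·(1+r) − £50.00.
Month 1: interest £15.90; balance after payment £1,165.90.
Month 2: interest £15.45; balance after payment £1,131.35.
Month 3: interest £14.99; balance after payment £1,096.34.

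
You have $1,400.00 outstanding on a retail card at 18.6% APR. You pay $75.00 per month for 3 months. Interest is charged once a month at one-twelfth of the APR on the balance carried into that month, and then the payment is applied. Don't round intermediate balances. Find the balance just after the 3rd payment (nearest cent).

Monthly rate r = 18.6%/12 = 1.55% = 0.0155.
Each month: B ← B·(1+r) − $75.00.
Month 1: interest $21.70; balance after payment $1,346.70.
Month 2: interest $20.87; balance after payment $1,292.57.
Month 3: interest $20.03; balance after payment $1,237.61.

$1,237.61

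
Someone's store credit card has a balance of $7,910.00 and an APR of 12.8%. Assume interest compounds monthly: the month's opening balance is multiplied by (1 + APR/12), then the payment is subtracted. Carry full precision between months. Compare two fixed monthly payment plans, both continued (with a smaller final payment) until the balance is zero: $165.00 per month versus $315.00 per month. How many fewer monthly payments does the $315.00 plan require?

38 fewer payments

Monthly rate r = 12.8%/12 = 1.06667% = 0.0106667.
At $165.00/mo: n = ⌈−ln(1 − rB₀/P)/ln(1+r)⌉ = 68 payments (last $81.61); total interest = total paid − $7,910.00 = $3,226.61.
At $315.00/mo: 30 payments (last $121.44); total interest $1,346.44.
Payments saved = 68 − 30 = 38.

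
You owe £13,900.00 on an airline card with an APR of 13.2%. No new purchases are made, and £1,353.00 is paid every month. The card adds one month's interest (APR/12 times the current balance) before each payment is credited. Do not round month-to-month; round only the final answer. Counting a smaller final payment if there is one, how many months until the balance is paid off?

Monthly rate r = 13.2%/12 = 1.1% = 0.011.
Recurrence: B ← B·(1+r) − £1,353.00.
Month 1: interest £152.90; balance after payment £12,699.90.
Month 2: interest £139.70; balance after payment £11,486.60.
Closed form: n = −ln(1 − rB₀/P)/ln(1+r) = −ln(0.88699)/ln(1.011) ≈ 10.962, so the balance reaches zero during payment 11.

11 months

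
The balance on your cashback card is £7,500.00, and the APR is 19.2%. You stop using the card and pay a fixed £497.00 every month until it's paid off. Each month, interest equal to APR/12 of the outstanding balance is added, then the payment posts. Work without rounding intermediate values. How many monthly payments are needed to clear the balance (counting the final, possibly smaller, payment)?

18 payments

Monthly rate r = 19.2%/12 = 1.6% = 0.016.
Recurrence: B ← B·(1+r) − £497.00.
Month 1: interest £120.00; balance after payment £7,123.00.
Month 2: interest £113.97; balance after payment £6,739.97.
Closed form: n = −ln(1 − rB₀/P)/ln(1+r) = −ln(0.75855)/ln(1.016) ≈ 17.409, so the balance reaches zero during payment 18.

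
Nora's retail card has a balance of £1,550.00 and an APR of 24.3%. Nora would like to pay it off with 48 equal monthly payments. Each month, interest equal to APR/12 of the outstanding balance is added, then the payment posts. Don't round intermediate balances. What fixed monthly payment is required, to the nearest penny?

£50.79

Monthly rate r = 24.3%/12 = 2.025% = 0.02025.
Level-payment amortization: P = B₀·r / (1 − (1+r)^(−n)) = 1550.00·0.02025 / (1 − 1.02025^(−48)).
Denominator 1 − (1+r)^(−48) = 0.617982697.
P = 31.3875 / 0.617982697 ≈ 50.79.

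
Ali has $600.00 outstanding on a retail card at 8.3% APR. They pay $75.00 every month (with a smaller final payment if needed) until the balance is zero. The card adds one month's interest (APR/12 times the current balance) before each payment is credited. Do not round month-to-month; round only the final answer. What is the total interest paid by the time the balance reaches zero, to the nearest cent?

$19.42

Monthly rate r = 8.3%/12 = 0.691667% = 0.00691667.
Payoff takes n = ⌈−ln(1 − rB₀/P)/ln(1+r)⌉ = ⌈8.258⌉ = 9 payments; the last is $19.42.
Total paid = 8·$75.00 + $19.42 = $619.42.
Total interest = total paid − principal = $619.42 − $600.00 = $19.42.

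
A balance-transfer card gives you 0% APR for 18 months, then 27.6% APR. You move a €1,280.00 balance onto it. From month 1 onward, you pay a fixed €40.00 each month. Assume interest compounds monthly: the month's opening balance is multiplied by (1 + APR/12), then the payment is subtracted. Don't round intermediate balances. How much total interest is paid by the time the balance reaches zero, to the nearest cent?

Promo months 1–18 at r₀ = 0%/12 = 0; months 19+ at r₁ = 27.6%/12 = 0.023.
After month 18 (no interest yet): B = €1,280.00 − 18·€40.00 = €560.00.
Then at r₁ with €40.00/mo: n₂ = −ln(1 − r₁·B/P)/ln(1+r₁) ≈ 17.09 → 18 more payments.
Total paid = 35·€40.00 + €3.62 = €1,403.62; interest = €1,403.62 − €1,280.00 = €123.62.

€123.62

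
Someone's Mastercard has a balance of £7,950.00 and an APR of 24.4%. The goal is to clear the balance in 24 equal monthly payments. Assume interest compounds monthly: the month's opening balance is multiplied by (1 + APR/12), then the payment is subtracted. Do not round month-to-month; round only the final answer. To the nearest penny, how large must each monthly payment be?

Monthly rate r = 24.4%/12 = 2.03333% = 0.0203333.
Level-payment amortization: P = B₀·r / (1 − (1+r)^(−n)) = 7950.00·0.0203333 / (1 − 1.02033^(−24)).
Denominator 1 − (1+r)^(−24) = 0.383134896.
P = 161.65 / 0.383134896 ≈ 421.91.

£421.91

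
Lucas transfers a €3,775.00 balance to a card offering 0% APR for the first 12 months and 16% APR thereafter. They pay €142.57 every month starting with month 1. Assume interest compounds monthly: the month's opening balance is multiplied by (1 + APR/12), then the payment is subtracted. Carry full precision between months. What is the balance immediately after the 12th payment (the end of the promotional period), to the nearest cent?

Promo months 1–12 at r₀ = 0%/12 = 0; months 13+ at r₁ = 16%/12 = 0.0133333.
After month 12 (no interest yet): B = €3,775.00 − 12·€142.57 = €2,064.16.

€2,064.16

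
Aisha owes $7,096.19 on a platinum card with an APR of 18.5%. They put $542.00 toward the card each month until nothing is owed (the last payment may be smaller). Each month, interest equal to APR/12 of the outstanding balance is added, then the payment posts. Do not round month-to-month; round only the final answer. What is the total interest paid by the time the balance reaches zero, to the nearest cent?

Monthly rate r = 18.5%/12 = 1.54167% = 0.0154167.
Payoff takes n = ⌈−ln(1 − rB₀/P)/ln(1+r)⌉ = ⌈14.736⌉ = 15 payments; the last is $399.89.
Total paid = 14·$542.00 + $399.89 = $7,987.89.
Total interest = total paid − principal = $7,987.89 − $7,096.19 = $891.70.

$891.70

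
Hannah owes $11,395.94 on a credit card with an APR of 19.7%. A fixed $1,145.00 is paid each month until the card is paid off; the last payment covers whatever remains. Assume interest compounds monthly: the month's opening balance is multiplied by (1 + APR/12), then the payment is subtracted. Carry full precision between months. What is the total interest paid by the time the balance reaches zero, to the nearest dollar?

$1,149

Monthly rate r = 19.7%/12 = 1.64167% = 0.0164167.
Payoff takes n = ⌈−ln(1 − rB₀/P)/ln(1+r)⌉ = ⌈10.956⌉ = 11 payments; the last is $1,094.91.
Total paid = 10·$1,145.00 + $1,094.91 = $12,544.91.
Total interest = total paid − principal = $12,544.91 − $11,395.94 = $1,148.97.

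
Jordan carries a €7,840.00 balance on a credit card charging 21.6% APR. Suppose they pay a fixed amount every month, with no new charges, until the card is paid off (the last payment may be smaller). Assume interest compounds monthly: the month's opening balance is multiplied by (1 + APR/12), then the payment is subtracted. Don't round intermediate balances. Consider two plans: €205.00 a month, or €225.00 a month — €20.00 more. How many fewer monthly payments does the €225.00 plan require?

Monthly rate r = 21.6%/12 = 1.8% = 0.018.
At €205.00/mo: n = ⌈−ln(1 − rB₀/P)/ln(1+r)⌉ = 66 payments (last €74.07); total interest = total paid − €7,840.00 = €5,559.07.
At €225.00/mo: 56 payments (last €70.02); total interest €4,605.02.
Payments saved = 66 − 56 = 10.

10 fewer payments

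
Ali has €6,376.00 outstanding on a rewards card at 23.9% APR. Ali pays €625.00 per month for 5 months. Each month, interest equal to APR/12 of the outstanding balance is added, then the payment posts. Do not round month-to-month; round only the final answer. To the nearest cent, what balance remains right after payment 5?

Monthly rate r = 23.9%/12 = 1.99167% = 0.0199167.
Each month: B ← B·(1+r) − €625.00.
Month 1: interest €126.99; balance after payment €5,877.99.
Month 2: interest €117.07; balance after payment €5,370.06.
Month 3: interest €106.95; balance after payment €4,852.01.
Month 4: interest €96.64; balance after payment €4,323.65.
Month 5: interest €86.11; balance after payment €3,784.76.

€3,784.76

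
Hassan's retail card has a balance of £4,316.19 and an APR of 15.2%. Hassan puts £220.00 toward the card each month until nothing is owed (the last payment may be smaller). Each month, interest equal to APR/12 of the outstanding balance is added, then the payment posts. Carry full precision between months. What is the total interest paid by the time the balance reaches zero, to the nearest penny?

Monthly rate r = 15.2%/12 = 1.26667% = 0.0126667.
Payoff takes n = ⌈−ln(1 − rB₀/P)/ln(1+r)⌉ = ⌈22.697⌉ = 23 payments; the last is £153.72.
Total paid = 22·£220.00 + £153.72 = £4,993.72.
Total interest = total paid − principal = £4,993.72 − £4,316.19 = £677.53.

£677.53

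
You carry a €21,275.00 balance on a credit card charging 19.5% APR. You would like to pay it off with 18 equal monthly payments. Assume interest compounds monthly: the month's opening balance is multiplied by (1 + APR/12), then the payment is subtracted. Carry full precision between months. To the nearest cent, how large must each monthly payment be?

€1,372.73

Monthly rate r = 19.5%/12 = 1.625% = 0.01625.
Level-payment amortization: P = B₀·r / (1 − (1+r)^(−n)) = 21275.00·0.01625 / (1 − 1.01625^(−18)).
Denominator 1 − (1+r)^(−18) = 0.251847821.
P = 345.719 / 0.251847821 ≈ 1372.73.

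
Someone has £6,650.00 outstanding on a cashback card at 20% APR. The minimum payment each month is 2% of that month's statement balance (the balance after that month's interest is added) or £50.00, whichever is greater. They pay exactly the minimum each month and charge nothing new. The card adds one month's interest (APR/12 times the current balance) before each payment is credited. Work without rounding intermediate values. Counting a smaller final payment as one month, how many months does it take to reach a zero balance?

375 months

Monthly rate r = 20%/12 = 1.66667% = 0.0166667.
While 2% of the post-interest balance exceeds £50.00, each month B ← (B·(1+r))·(1 − 0.02), i.e. B shrinks by the factor (1+r)·0.98 = 0.99633.
This holds for months 1–271. Entering month 272 the balance is £2,457.45; 2% of the post-interest balance is now below £50.00, so the flat £50.00 minimum applies from here.
From month 272 a fixed £50.00 at rate r clears £2,457.45 in 104 more payments. Total: 271 + 104 = 375 months.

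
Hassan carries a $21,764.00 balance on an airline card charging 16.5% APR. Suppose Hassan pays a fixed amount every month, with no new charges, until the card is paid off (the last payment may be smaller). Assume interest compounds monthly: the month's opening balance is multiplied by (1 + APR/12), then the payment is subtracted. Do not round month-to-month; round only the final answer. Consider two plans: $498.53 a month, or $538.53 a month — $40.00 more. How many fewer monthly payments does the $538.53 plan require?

8 fewer payments

Monthly rate r = 16.5%/12 = 1.375% = 0.01375.
At $498.53/mo: n = ⌈−ln(1 − rB₀/P)/ln(1+r)⌉ = 68 payments (last $73.59); total interest = total paid − $21,764.00 = $11,711.10.
At $538.53/mo: 60 payments (last $218.03); total interest $10,227.30.
Payments saved = 68 − 60 = 8.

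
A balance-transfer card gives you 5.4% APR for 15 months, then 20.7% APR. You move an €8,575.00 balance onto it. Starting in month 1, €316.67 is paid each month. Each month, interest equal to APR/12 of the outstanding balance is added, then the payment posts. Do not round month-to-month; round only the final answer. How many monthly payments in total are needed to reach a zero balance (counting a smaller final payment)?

Promo months 1–15 at r₀ = 5.4%/12 = 0.0045; months 16+ at r₁ = 20.7%/12 = 0.01725.
After month 15: iterate B ← B·(1+r₀) − €316.67 for 15 months → €4,269.77.
Then at r₁ with €316.67/mo: n₂ = −ln(1 − r₁·B/P)/ln(1+r₁) ≈ 15.48 → 16 more payments.

31 months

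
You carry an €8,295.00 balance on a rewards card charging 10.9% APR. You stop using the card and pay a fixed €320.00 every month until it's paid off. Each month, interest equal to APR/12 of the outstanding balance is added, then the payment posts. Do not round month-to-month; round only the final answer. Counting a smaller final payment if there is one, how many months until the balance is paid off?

30 months

Monthly rate r = 10.9%/12 = 0.908333% = 0.00908333.
Recurrence: B ← B·(1+r) − €320.00.
Month 1: interest €75.35; balance after payment €8,050.35.
Month 2: interest €73.12; balance after payment €7,803.47.
Closed form: n = −ln(1 − rB₀/P)/ln(1+r) = −ln(0.76454)/ln(1.00908) ≈ 29.691, so the balance reaches zero during payment 30.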